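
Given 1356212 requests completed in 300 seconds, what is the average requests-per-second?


Formula: throughput = requests / seconds
throughput = 1356212 / 300
throughput = 4520.71 requests/second

4520.71 requests/second


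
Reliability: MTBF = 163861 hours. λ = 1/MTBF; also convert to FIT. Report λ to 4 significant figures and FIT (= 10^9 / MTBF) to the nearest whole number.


Formula: λ = 1 / MTBF; FIT = λ × 1e9 = 1e9 / MTBF
λ = 1 / 163861 ≈ 6.103e-06 failures/hour
FIT = 1e9 / 163861 ≈ 6103 failures per 1e9 hours (nearest whole number)

λ = 6.103e-06 /h, FIT = 6103


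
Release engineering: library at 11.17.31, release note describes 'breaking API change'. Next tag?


Current: 11.17.31
Change category: 'breaking API change' → major bump
SemVer rule: major bump → increment MAJOR, reset MINOR and PATCH to 0
New: 12.0.0

12.0.0


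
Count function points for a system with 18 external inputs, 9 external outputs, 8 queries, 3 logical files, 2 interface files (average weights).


UFP = EI*4 + EO*5 + EQ*4 + ILF*10 + EIF*7
UFP = 18*4 + 9*5 + 8*4 + 3*10 + 2*7
UFP = 72 + 45 + 32 + 30 + 14
UFP = 193

193


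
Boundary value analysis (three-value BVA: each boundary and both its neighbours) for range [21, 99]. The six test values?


Range: [21, 99]
Boundaries: just below min, min, min+1, max-1, max, just above max
Values: [20, 21, 22, 98, 99, 100]

[20, 21, 22, 98, 99, 100]


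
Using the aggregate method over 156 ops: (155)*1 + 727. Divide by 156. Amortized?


Formula: Amortized cost = Total cost / Operations
Total cost = (155 * 1) + (1 * 727)
Total cost = 155 + 727 = 882
Amortized = 882 / 156 = 5.6538

5.6538


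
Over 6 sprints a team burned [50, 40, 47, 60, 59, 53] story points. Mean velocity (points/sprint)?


Formula: Avg velocity = Total points / Number of sprints
Points: [50, 40, 47, 60, 59, 53]
Sum = 50 + 40 + 47 + 60 + 59 + 53 = 309
Avg velocity = 309 / 6 = 51.5 points/sprint

51.5 points/sprint


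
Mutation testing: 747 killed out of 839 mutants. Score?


Mutation score = killed / total * 100
Mutation score = 747 / 839 * 100
Mutation score = 89.03%

89.03%


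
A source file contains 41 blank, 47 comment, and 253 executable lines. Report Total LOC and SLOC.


Total LOC = blank + comment + code
Total LOC = 41 + 47 + 253 = 341
SLOC (source only) = code = 253

Total LOC: 341, SLOC: 253


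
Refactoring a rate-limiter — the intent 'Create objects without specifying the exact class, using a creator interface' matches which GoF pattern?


This matches the Factory Method pattern

Factory Method


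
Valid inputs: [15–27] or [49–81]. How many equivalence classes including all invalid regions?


Valid ranges: [15,27] and [49,81]
Class 1: x < 15 — invalid
Class 2: 15 ≤ x ≤ 27 — valid
Class 3: 27 < x < 49 — invalid (gap between ranges)
Class 4: 49 ≤ x ≤ 81 — valid
Class 5: x > 81 — invalid
Total equivalence classes: 5

5 equivalence classes


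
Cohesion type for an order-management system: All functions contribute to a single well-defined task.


Reasoning: Best: single purpose
Type: Functional cohesion

Functional cohesion


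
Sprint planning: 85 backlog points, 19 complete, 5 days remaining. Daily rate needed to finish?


Formula: Required rate = Remaining points / Days left
Remaining = 85 - 19 = 66 points
Required rate = 66 / 5 = 13.2 points/day

13.2 points/day


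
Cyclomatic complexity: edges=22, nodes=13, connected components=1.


Formula: V(G) = E - N + 2P
V(G) = 22 - 13 + 2*1
V(G) = 9 + 2
V(G) = 11

11


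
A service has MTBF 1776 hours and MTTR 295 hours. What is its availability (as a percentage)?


Availability = MTBF / (MTBF + MTTR)
Availability = 1776 / (1776 + 295)
Availability = 1776 / 2071
Availability = 85.7557%

85.7557%


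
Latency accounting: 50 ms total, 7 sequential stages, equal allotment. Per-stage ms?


Formula: per_stage = total_budget / stages
per_stage = 50 / 7
per_stage = 7.14 ms

7.14 ms


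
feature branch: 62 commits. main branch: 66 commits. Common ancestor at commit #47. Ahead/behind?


Common ancestor: commit #47
feature commits after divergence: 62 - 47 = 15
main commits after divergence: 66 - 47 = 19
feature is 15 commits ahead of main
main is 19 commits ahead of feature

feature ahead: 15, main ahead: 19


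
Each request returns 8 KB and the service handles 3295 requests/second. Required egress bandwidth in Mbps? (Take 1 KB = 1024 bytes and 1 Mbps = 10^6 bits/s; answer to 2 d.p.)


Formula: Mbps = payload_bytes * RPS * 8 / 1e6
Payload per request = 8 KB = 8 * 1024 = 8192 bytes
Total bytes/sec = 8192 * 3295 = 26992640
Total bits/sec = 26992640 * 8 = 215941120
Mbps = 215941120 / 1e6 = 215.94

215.94 Mbps


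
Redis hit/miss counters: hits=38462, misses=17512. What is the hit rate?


Formula: hit rate = hits / (hits + misses) * 100
hit rate = 38462 / (38462 + 17512) * 100
hit rate = 38462 / 55974 * 100
hit rate = 68.71%

68.71%


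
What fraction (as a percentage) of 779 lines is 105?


Coverage = covered / total * 100
Coverage = 105 / 779 * 100
Coverage = 13.48%

13.48%


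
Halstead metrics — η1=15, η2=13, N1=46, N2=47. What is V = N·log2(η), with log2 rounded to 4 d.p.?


Formula: V = N * log2(η), where N = N1 + N2 and η = η1 + η2
η = 15 + 13 = 28
N = 46 + 47 = 93
log2(28) ≈ 4.8074
V = 93 * 4.8074 = 447.09

447.09


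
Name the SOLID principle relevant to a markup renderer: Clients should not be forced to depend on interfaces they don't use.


This describes the Interface Segregation Principle (ISP)

Interface Segregation Principle (ISP)


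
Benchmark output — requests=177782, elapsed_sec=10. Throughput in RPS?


Formula: throughput = requests / seconds
throughput = 177782 / 10
throughput = 17778.2 requests/second

17778.2 requests/second


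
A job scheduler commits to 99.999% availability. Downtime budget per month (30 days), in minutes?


Formula: allowed downtime = period * (100 - SLA) / 100
Period (month (30 days)) = 43200 minutes
Unavailability fraction = (100 - 99.999) / 100
Allowed downtime = 43200 * (100 - 99.999) / 100
Allowed downtime = 0.432 minutes

0.432 minutes


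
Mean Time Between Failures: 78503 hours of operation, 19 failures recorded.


Formula: MTBF = Total operating time / Number of failures
MTBF = 78503 / 19
MTBF = 4131.74 hours

4131.74 hours


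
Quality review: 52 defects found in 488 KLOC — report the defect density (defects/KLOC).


Defect density = defects / KLOC
Defect density = 52 / 488
Defect density = 0.107 defects/KLOC

0.107 defects/KLOC


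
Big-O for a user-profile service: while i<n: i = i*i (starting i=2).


Reasoning: squaring drives double-exponential growth; iterations ~ log log n
Complexity: O(log log n)

O(log log n)


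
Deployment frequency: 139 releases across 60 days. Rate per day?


Formula: deployments per day = releases / days
= 139 / 60
= 2.317 deploys/day
(equivalently, 16.22 deploys/week)

2.317 deploys/day


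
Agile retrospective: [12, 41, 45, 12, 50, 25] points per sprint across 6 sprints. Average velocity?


Formula: Avg velocity = Total points / Number of sprints
Points: [12, 41, 45, 12, 50, 25]
Sum = 12 + 41 + 45 + 12 + 50 + 25 = 185
Avg velocity = 185 / 6 = 30.83 points/sprint

30.83 points/sprint


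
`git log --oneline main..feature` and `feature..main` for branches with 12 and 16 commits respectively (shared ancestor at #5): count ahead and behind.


Common ancestor: commit #5
feature commits after divergence: 12 - 5 = 7
main commits after divergence: 16 - 5 = 11
feature is 7 commits ahead of main
main is 11 commits ahead of feature

feature ahead: 7, main ahead: 11


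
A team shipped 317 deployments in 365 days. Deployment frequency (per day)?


Formula: deployments per day = releases / days
= 317 / 365
= 0.868 deploys/day
(equivalently, 6.08 deploys/week)

0.868 deploys/day


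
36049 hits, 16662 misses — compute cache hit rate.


Formula: hit rate = hits / (hits + misses) * 100
hit rate = 36049 / (36049 + 16662) * 100
hit rate = 36049 / 52711 * 100
hit rate = 68.39%

68.39%


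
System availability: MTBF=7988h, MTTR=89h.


Availability = MTBF / (MTBF + MTTR)
Availability = 7988 / (7988 + 89)
Availability = 7988 / 8077
Availability = 98.8981%

98.8981%


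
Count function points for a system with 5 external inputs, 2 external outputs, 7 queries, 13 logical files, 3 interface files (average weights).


UFP = EI*4 + EO*5 + EQ*4 + ILF*10 + EIF*7
UFP = 5*4 + 2*5 + 7*4 + 13*10 + 3*7
UFP = 20 + 10 + 28 + 130 + 21
UFP = 209

209


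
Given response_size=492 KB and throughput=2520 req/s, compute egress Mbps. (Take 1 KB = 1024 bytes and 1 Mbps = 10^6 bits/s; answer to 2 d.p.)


Formula: Mbps = payload_bytes * RPS * 8 / 1e6
Payload per request = 492 KB = 492 * 1024 = 503808 bytes
Total bytes/sec = 503808 * 2520 = 1269596160
Total bits/sec = 1269596160 * 8 = 10156769280
Mbps = 10156769280 / 1e6 = 10156.77

10156.77 Mbps


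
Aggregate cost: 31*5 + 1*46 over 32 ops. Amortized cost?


Formula: Amortized cost = Total cost / Operations
Total cost = (31 * 5) + (1 * 46)
Total cost = 155 + 46 = 201
Amortized = 201 / 32 = 6.2813

6.2813


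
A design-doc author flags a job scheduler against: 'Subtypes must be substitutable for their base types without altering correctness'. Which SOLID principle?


This describes the Liskov Substitution Principle (LSP)

Liskov Substitution Principle (LSP)


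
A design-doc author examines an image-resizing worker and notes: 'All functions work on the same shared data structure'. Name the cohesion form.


Reasoning: Functions share data
Type: Communicational cohesion

Communicational cohesion


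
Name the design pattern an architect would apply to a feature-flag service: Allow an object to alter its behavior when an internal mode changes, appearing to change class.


This matches the State pattern

State


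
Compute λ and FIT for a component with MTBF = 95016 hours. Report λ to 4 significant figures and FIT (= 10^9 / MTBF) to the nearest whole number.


Formula: λ = 1 / MTBF; FIT = λ × 1e9 = 1e9 / MTBF
λ = 1 / 95016 ≈ 1.052e-05 failures/hour
FIT = 1e9 / 95016 ≈ 10525 failures per 1e9 hours (nearest whole number)

λ = 1.052e-05 /h, FIT = 10525


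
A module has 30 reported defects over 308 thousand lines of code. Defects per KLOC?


Defect density = defects / KLOC
Defect density = 30 / 308
Defect density = 0.097 defects/KLOC

0.097 defects/KLOC


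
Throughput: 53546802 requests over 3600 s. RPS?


Formula: throughput = requests / seconds
throughput = 53546802 / 3600
throughput = 14874.11 requests/second

14874.11 requests/second


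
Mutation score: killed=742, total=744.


Mutation score = killed / total * 100
Mutation score = 742 / 744 * 100
Mutation score = 99.73%

99.73%


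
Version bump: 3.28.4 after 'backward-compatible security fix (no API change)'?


Current: 3.28.4
Change category: 'backward-compatible security fix (no API change)' → patch bump
SemVer rule: patch bump → increment PATCH (MAJOR and MINOR unchanged)
New: 3.28.5

3.28.5


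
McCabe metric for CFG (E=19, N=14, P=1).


Formula: V(G) = E - N + 2P
V(G) = 19 - 14 + 2*1
V(G) = 5 + 2
V(G) = 7

7


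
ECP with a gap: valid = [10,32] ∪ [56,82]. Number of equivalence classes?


Valid ranges: [10,32] and [56,82]
Class 1: x < 10 — invalid
Class 2: 10 ≤ x ≤ 32 — valid
Class 3: 32 < x < 56 — invalid (gap between ranges)
Class 4: 56 ≤ x ≤ 82 — valid
Class 5: x > 82 — invalid
Total equivalence classes: 5

5 equivalence classes


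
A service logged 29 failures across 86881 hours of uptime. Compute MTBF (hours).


Formula: MTBF = Total operating time / Number of failures
MTBF = 86881 / 29
MTBF = 2995.9 hours

2995.9 hours


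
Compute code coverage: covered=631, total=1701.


Coverage = covered / total * 100
Coverage = 631 / 1701 * 100
Coverage = 37.1%

37.1%


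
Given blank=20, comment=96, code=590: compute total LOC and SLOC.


Total LOC = blank + comment + code
Total LOC = 20 + 96 + 590 = 706
SLOC (source only) = code = 590

Total LOC: 706, SLOC: 590


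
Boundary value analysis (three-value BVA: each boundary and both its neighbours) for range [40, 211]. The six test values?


Range: [40, 211]
Boundaries: just below min, min, min+1, max-1, max, just above max
Values: [39, 40, 41, 210, 211, 212]

[39, 40, 41, 210, 211, 212]


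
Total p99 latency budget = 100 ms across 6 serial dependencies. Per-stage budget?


Formula: per_stage = total_budget / stages
per_stage = 100 / 6
per_stage = 16.67 ms

16.67 ms


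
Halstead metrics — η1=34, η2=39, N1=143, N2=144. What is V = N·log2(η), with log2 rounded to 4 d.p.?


Formula: V = N * log2(η), where N = N1 + N2 and η = η1 + η2
η = 34 + 39 = 73
N = 143 + 144 = 287
log2(73) ≈ 6.1898
V = 287 * 6.1898 = 1776.47

1776.47


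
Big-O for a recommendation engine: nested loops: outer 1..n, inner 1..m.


Reasoning: product of independent bounds
Complexity: O(n*m)

O(n*m)


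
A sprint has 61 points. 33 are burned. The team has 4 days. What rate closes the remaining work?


Formula: Required rate = Remaining points / Days left
Remaining = 61 - 33 = 28 points
Required rate = 28 / 4 = 7.0 points/day

7.0 points/day


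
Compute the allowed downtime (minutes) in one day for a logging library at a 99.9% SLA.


Formula: allowed downtime = period * (100 - SLA) / 100
Period (day) = 1440 minutes
Unavailability fraction = (100 - 99.9) / 100
Allowed downtime = 1440 * (100 - 99.9) / 100
Allowed downtime = 1.44 minutes

1.44 minutes


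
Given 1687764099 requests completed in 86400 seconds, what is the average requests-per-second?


Formula: throughput = requests / seconds
throughput = 1687764099 / 86400
throughput = 19534.31 requests/second

19534.31 requests/second


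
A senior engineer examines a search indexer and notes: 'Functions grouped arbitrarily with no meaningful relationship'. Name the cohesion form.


Reasoning: Worst: random grouping
Type: Coincidental cohesion

Coincidental cohesion


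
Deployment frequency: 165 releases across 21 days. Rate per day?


Formula: deployments per day = releases / days
= 165 / 21
= 7.857 deploys/day
(equivalently, 55.0 deploys/week)

7.857 deploys/day


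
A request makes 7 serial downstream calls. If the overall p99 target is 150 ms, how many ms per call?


Formula: per_stage = total_budget / stages
per_stage = 150 / 7
per_stage = 21.43 ms

21.43 ms


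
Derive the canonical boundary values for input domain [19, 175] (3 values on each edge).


Range: [19, 175]
Boundaries: just below min, min, min+1, max-1, max, just above max
Values: [18, 19, 20, 174, 175, 176]

[18, 19, 20, 174, 175, 176]


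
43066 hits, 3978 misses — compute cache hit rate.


Formula: hit rate = hits / (hits + misses) * 100
hit rate = 43066 / (43066 + 3978) * 100
hit rate = 43066 / 47044 * 100
hit rate = 91.54%

91.54%


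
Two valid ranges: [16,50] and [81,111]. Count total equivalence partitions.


Valid ranges: [16,50] and [81,111]
Class 1: x < 16 — invalid
Class 2: 16 ≤ x ≤ 50 — valid
Class 3: 50 < x < 81 — invalid (gap between ranges)
Class 4: 81 ≤ x ≤ 111 — valid
Class 5: x > 111 — invalid
Total equivalence classes: 5

5 equivalence classes


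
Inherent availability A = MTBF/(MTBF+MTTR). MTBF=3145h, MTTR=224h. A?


Availability = MTBF / (MTBF + MTTR)
Availability = 3145 / (3145 + 224)
Availability = 3145 / 3369
Availability = 93.3511%

93.3511%


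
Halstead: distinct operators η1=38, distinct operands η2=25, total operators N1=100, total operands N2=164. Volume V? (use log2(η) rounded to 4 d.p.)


Formula: V = N * log2(η), where N = N1 + N2 and η = η1 + η2
η = 38 + 25 = 63
N = 100 + 164 = 264
log2(63) ≈ 5.9773
V = 264 * 5.9773 = 1578.01

1578.01


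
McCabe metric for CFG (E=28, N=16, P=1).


Formula: V(G) = E - N + 2P
V(G) = 28 - 16 + 2*1
V(G) = 12 + 2
V(G) = 14

14


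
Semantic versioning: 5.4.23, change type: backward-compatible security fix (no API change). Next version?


Current: 5.4.23
Change category: 'backward-compatible security fix (no API change)' → patch bump
SemVer rule: patch bump → increment PATCH (MAJOR and MINOR unchanged)
New: 5.4.24

5.4.24


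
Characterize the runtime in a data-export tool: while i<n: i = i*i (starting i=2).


Reasoning: squaring drives double-exponential growth; iterations ~ log log n
Complexity: O(log log n)

O(log log n)


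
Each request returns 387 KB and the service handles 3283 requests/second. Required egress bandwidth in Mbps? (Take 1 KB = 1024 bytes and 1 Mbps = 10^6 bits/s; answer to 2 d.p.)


Formula: Mbps = payload_bytes * RPS * 8 / 1e6
Payload per request = 387 KB = 387 * 1024 = 396288 bytes
Total bytes/sec = 396288 * 3283 = 1301013504
Total bits/sec = 1301013504 * 8 = 10408108032
Mbps = 10408108032 / 1e6 = 10408.11

10408.11 Mbps


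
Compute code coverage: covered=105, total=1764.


Coverage = covered / total * 100
Coverage = 105 / 1764 * 100
Coverage = 5.95%

5.95%


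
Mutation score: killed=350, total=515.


Mutation score = killed / total * 100
Mutation score = 350 / 515 * 100
Mutation score = 67.96%

67.96%


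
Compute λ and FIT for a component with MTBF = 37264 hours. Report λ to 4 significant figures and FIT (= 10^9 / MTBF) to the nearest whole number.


Formula: λ = 1 / MTBF; FIT = λ × 1e9 = 1e9 / MTBF
λ = 1 / 37264 ≈ 2.684e-05 failures/hour
FIT = 1e9 / 37264 ≈ 26836 failures per 1e9 hours (nearest whole number)

λ = 2.684e-05 /h, FIT = 26836


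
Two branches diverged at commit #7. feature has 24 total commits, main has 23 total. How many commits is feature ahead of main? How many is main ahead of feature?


Common ancestor: commit #7
feature commits after divergence: 24 - 7 = 17
main commits after divergence: 23 - 7 = 16
feature is 17 commits ahead of main
main is 16 commits ahead of feature

feature ahead: 17, main ahead: 16


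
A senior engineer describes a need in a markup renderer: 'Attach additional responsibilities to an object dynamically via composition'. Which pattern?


This matches the Decorator pattern

Decorator


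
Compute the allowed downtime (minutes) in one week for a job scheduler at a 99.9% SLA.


Formula: allowed downtime = period * (100 - SLA) / 100
Period (week) = 10080 minutes
Unavailability fraction = (100 - 99.9) / 100
Allowed downtime = 10080 * (100 - 99.9) / 100
Allowed downtime = 10.08 minutes

10.08 minutes


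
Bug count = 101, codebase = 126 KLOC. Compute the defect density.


Defect density = defects / KLOC
Defect density = 101 / 126
Defect density = 0.802 defects/KLOC

0.802 defects/KLOC


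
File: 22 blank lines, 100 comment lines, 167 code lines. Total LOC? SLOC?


Total LOC = blank + comment + code
Total LOC = 22 + 100 + 167 = 289
SLOC (source only) = code = 167

Total LOC: 289, SLOC: 167


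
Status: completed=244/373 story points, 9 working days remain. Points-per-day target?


Formula: Required rate = Remaining points / Days left
Remaining = 373 - 244 = 129 points
Required rate = 129 / 9 = 14.33 points/day

14.33 points/day


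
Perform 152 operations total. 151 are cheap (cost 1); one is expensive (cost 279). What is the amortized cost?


Formula: Amortized cost = Total cost / Operations
Total cost = (151 * 1) + (1 * 279)
Total cost = 151 + 279 = 430
Amortized = 430 / 152 = 2.8289

2.8289


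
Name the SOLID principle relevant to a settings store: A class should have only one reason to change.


This describes the Single Responsibility Principle (SRP)

Single Responsibility Principle (SRP)


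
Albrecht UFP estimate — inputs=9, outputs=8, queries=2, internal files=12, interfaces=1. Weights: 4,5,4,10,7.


UFP = EI*4 + EO*5 + EQ*4 + ILF*10 + EIF*7
UFP = 9*4 + 8*5 + 2*4 + 12*10 + 1*7
UFP = 36 + 40 + 8 + 120 + 7
UFP = 211

211


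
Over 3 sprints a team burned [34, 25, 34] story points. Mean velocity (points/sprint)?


Formula: Avg velocity = Total points / Number of sprints
Points: [34, 25, 34]
Sum = 34 + 25 + 34 = 93
Avg velocity = 93 / 3 = 31.0 points/sprint

31.0 points/sprint


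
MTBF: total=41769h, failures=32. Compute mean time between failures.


Formula: MTBF = Total operating time / Number of failures
MTBF = 41769 / 32
MTBF = 1305.28 hours

1305.28 hours


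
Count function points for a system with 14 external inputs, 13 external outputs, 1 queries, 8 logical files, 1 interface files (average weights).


UFP = EI*4 + EO*5 + EQ*4 + ILF*10 + EIF*7
UFP = 14*4 + 13*5 + 1*4 + 8*10 + 1*7
UFP = 56 + 65 + 4 + 80 + 7
UFP = 212

212


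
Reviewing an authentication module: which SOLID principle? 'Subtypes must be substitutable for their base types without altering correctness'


This describes the Liskov Substitution Principle (LSP)

Liskov Substitution Principle (LSP)


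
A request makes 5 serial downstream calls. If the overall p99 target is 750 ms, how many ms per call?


Formula: per_stage = total_budget / stages
per_stage = 750 / 5
per_stage = 150.0 ms

150.0 ms


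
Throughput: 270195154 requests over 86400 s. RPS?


Formula: throughput = requests / seconds
throughput = 270195154 / 86400
throughput = 3127.26 requests/second

3127.26 requests/second


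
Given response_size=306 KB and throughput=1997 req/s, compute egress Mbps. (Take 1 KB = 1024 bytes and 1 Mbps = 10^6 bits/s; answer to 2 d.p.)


Formula: Mbps = payload_bytes * RPS * 8 / 1e6
Payload per request = 306 KB = 306 * 1024 = 313344 bytes
Total bytes/sec = 313344 * 1997 = 625747968
Total bits/sec = 625747968 * 8 = 5005983744
Mbps = 5005983744 / 1e6 = 5005.98

5005.98 Mbps


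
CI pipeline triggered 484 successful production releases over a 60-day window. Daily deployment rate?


Formula: deployments per day = releases / days
= 484 / 60
= 8.067 deploys/day
(equivalently, 56.47 deploys/week)

8.067 deploys/day


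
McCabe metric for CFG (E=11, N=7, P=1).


Formula: V(G) = E - N + 2P
V(G) = 11 - 7 + 2*1
V(G) = 4 + 2
V(G) = 6

6


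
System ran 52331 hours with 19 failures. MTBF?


Formula: MTBF = Total operating time / Number of failures
MTBF = 52331 / 19
MTBF = 2754.26 hours

2754.26 hours


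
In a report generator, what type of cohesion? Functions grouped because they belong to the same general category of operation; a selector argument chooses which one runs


Reasoning: Grouped by category of activity, not by data or sequence
Type: Logical cohesion

Logical cohesion


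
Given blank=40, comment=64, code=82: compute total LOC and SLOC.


Total LOC = blank + comment + code
Total LOC = 40 + 64 + 82 = 186
SLOC (source only) = code = 82

Total LOC: 186, SLOC: 82


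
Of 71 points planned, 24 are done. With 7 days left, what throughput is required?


Formula: Required rate = Remaining points / Days left
Remaining = 71 - 24 = 47 points
Required rate = 47 / 7 = 6.71 points/day

6.71 points/day


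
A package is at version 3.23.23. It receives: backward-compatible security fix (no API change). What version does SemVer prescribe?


Current: 3.23.23
Change category: 'backward-compatible security fix (no API change)' → patch bump
SemVer rule: patch bump → increment PATCH (MAJOR and MINOR unchanged)
New: 3.23.24

3.23.24


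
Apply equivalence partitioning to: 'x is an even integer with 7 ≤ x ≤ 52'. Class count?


Constraint: even integers in [7, 52]
Class 1: x < 7 — out-of-range invalid
Class 2: x in [7,52] but odd — wrong type invalid
Class 3: x in [7,52] and even — valid
Class 4: x > 52 — out-of-range invalid
Total equivalence classes: 4

4 equivalence classes


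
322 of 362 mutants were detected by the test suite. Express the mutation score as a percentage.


Mutation score = killed / total * 100
Mutation score = 322 / 362 * 100
Mutation score = 88.95%

88.95%


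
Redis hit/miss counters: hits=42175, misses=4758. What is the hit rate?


Formula: hit rate = hits / (hits + misses) * 100
hit rate = 42175 / (42175 + 4758) * 100
hit rate = 42175 / 46933 * 100
hit rate = 89.86%

89.86%


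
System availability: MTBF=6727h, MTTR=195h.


Availability = MTBF / (MTBF + MTTR)
Availability = 6727 / (6727 + 195)
Availability = 6727 / 6922
Availability = 97.1829%

97.1829%


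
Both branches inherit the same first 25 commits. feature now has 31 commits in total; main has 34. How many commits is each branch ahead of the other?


Common ancestor: commit #25
feature commits after divergence: 31 - 25 = 6
main commits after divergence: 34 - 25 = 9
feature is 6 commits ahead of main
main is 9 commits ahead of feature

feature ahead: 6, main ahead: 9


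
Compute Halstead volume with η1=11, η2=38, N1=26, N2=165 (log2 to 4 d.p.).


Formula: V = N * log2(η), where N = N1 + N2 and η = η1 + η2
η = 11 + 38 = 49
N = 26 + 165 = 191
log2(49) ≈ 5.6147
V = 191 * 5.6147 = 1072.41

1072.41


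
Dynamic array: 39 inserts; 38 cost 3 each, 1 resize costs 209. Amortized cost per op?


Formula: Amortized cost = Total cost / Operations
Total cost = (38 * 3) + (1 * 209)
Total cost = 114 + 209 = 323
Amortized = 323 / 39 = 8.2821

8.2821


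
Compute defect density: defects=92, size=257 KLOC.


Defect density = defects / KLOC
Defect density = 92 / 257
Defect density = 0.358 defects/KLOC

0.358 defects/KLOC


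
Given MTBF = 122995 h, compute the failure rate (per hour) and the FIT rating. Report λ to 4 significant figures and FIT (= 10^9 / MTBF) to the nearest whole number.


Formula: λ = 1 / MTBF; FIT = λ × 1e9 = 1e9 / MTBF
λ = 1 / 122995 ≈ 8.130e-06 failures/hour
FIT = 1e9 / 122995 ≈ 8130 failures per 1e9 hours (nearest whole number)

λ = 8.130e-06 /h, FIT = 8130


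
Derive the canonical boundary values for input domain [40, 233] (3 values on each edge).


Range: [40, 233]
Boundaries: just below min, min, min+1, max-1, max, just above max
Values: [39, 40, 41, 232, 233, 234]

[39, 40, 41, 232, 233, 234]


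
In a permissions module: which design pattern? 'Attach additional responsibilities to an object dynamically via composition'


This matches the Decorator pattern

Decorator


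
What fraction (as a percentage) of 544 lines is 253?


Coverage = covered / total * 100
Coverage = 253 / 544 * 100
Coverage = 46.51%

46.51%


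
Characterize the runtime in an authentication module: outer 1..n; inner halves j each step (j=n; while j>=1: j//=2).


Reasoning: n times log n
Complexity: O(n log n)

O(n log n)


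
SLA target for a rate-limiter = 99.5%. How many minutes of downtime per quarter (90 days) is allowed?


Formula: allowed downtime = period * (100 - SLA) / 100
Period (quarter (90 days)) = 129600 minutes
Unavailability fraction = (100 - 99.5) / 100
Allowed downtime = 129600 * (100 - 99.5) / 100
Allowed downtime = 648.0 minutes

648.0 minutes


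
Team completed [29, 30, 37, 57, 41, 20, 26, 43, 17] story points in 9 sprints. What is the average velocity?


Formula: Avg velocity = Total points / Number of sprints
Points: [29, 30, 37, 57, 41, 20, 26, 43, 17]
Sum = 29 + 30 + 37 + 57 + 41 + 20 + 26 + 43 + 17 = 300
Avg velocity = 300 / 9 = 33.33 points/sprint

33.33 points/sprint


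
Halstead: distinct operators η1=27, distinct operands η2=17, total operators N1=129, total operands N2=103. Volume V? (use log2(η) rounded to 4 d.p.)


Formula: V = N * log2(η), where N = N1 + N2 and η = η1 + η2
η = 27 + 17 = 44
N = 129 + 103 = 232
log2(44) ≈ 5.4594
V = 232 * 5.4594 = 1266.58

1266.58


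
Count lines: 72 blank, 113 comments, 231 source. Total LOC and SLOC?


Total LOC = blank + comment + code
Total LOC = 72 + 113 + 231 = 416
SLOC (source only) = code = 231

Total LOC: 416, SLOC: 231


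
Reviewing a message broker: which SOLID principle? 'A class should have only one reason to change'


This describes the Single Responsibility Principle (SRP)

Single Responsibility Principle (SRP)


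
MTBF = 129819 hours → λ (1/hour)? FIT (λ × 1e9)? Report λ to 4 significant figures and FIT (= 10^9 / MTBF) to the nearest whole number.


Formula: λ = 1 / MTBF; FIT = λ × 1e9 = 1e9 / MTBF
λ = 1 / 129819 ≈ 7.703e-06 failures/hour
FIT = 1e9 / 129819 ≈ 7703 failures per 1e9 hours (nearest whole number)

λ = 7.703e-06 /h, FIT = 7703


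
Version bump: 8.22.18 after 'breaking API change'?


Current: 8.22.18
Change category: 'breaking API change' → major bump
SemVer rule: major bump → increment MAJOR, reset MINOR and PATCH to 0
New: 9.0.0

9.0.0


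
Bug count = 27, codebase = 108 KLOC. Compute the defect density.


Defect density = defects / KLOC
Defect density = 27 / 108
Defect density = 0.25 defects/KLOC

0.25 defects/KLOC


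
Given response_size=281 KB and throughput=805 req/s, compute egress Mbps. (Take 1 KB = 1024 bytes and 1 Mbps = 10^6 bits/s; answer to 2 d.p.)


Formula: Mbps = payload_bytes * RPS * 8 / 1e6
Payload per request = 281 KB = 281 * 1024 = 287744 bytes
Total bytes/sec = 287744 * 805 = 231633920
Total bits/sec = 231633920 * 8 = 1853071360
Mbps = 1853071360 / 1e6 = 1853.07

1853.07 Mbps


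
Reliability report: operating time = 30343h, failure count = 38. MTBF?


Formula: MTBF = Total operating time / Number of failures
MTBF = 30343 / 38
MTBF = 798.5 hours

798.5 hours


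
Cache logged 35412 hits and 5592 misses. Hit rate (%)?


Formula: hit rate = hits / (hits + misses) * 100
hit rate = 35412 / (35412 + 5592) * 100
hit rate = 35412 / 41004 * 100
hit rate = 86.36%

86.36%


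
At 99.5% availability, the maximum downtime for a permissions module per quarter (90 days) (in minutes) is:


Formula: allowed downtime = period * (100 - SLA) / 100
Period (quarter (90 days)) = 129600 minutes
Unavailability fraction = (100 - 99.5) / 100
Allowed downtime = 129600 * (100 - 99.5) / 100
Allowed downtime = 648.0 minutes

648.0 minutes


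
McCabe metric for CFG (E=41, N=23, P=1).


Formula: V(G) = E - N + 2P
V(G) = 41 - 23 + 2*1
V(G) = 18 + 2
V(G) = 20

20


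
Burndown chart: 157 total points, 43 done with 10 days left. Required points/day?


Formula: Required rate = Remaining points / Days left
Remaining = 157 - 43 = 114 points
Required rate = 114 / 10 = 11.4 points/day

11.4 points/day


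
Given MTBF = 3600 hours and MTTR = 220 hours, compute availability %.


Availability = MTBF / (MTBF + MTTR)
Availability = 3600 / (3600 + 220)
Availability = 3600 / 3820
Availability = 94.2408%

94.2408%


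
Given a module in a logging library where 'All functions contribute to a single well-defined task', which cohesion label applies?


Reasoning: Best: single purpose
Type: Functional cohesion

Functional cohesion


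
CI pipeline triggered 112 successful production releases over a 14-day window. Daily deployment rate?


Formula: deployments per day = releases / days
= 112 / 14
= 8.0 deploys/day
(equivalently, 56.0 deploys/week)

8.0 deploys/day


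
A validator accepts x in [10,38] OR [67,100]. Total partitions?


Valid ranges: [10,38] and [67,100]
Class 1: x < 10 — invalid
Class 2: 10 ≤ x ≤ 38 — valid
Class 3: 38 < x < 67 — invalid (gap between ranges)
Class 4: 67 ≤ x ≤ 100 — valid
Class 5: x > 100 — invalid
Total equivalence classes: 5

5 equivalence classes


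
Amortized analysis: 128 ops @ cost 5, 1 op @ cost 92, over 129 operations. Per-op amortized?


Formula: Amortized cost = Total cost / Operations
Total cost = (128 * 5) + (1 * 92)
Total cost = 640 + 92 = 732
Amortized = 732 / 129 = 5.6744

5.6744


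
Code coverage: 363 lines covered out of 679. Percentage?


Coverage = covered / total * 100
Coverage = 363 / 679 * 100
Coverage = 53.46%

53.46%


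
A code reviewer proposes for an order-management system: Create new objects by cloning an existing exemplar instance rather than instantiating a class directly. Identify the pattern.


This matches the Prototype pattern

Prototype


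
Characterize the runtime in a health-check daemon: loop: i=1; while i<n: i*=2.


Reasoning: i doubles each step so iterations are log2(n)
Complexity: O(log n)

O(log n)


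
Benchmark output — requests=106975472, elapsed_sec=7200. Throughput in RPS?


Formula: throughput = requests / seconds
throughput = 106975472 / 7200
throughput = 14857.7 requests/second

14857.7 requests/second


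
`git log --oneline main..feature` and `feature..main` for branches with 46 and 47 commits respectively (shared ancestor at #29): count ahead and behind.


Common ancestor: commit #29
feature commits after divergence: 46 - 29 = 17
main commits after divergence: 47 - 29 = 18
feature is 17 commits ahead of main
main is 18 commits ahead of feature

feature ahead: 17, main ahead: 18


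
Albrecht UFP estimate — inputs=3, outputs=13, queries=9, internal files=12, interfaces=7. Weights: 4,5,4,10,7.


UFP = EI*4 + EO*5 + EQ*4 + ILF*10 + EIF*7
UFP = 3*4 + 13*5 + 9*4 + 12*10 + 7*7
UFP = 12 + 65 + 36 + 120 + 49
UFP = 282

282


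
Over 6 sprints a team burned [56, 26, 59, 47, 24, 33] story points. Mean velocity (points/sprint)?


Formula: Avg velocity = Total points / Number of sprints
Points: [56, 26, 59, 47, 24, 33]
Sum = 56 + 26 + 59 + 47 + 24 + 33 = 245
Avg velocity = 245 / 6 = 40.83 points/sprint

40.83 points/sprint


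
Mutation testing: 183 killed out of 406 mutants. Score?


Mutation score = killed / total * 100
Mutation score = 183 / 406 * 100
Mutation score = 45.07%

45.07%


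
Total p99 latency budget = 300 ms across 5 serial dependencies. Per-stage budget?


Formula: per_stage = total_budget / stages
per_stage = 300 / 5
per_stage = 60.0 ms

60.0 ms


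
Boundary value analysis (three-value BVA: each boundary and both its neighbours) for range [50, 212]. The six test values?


Range: [50, 212]
Boundaries: just below min, min, min+1, max-1, max, just above max
Values: [49, 50, 51, 211, 212, 213]

[49, 50, 51, 211, 212, 213]


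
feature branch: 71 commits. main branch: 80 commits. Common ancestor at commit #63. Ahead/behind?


Common ancestor: commit #63
feature commits after divergence: 71 - 63 = 8
main commits after divergence: 80 - 63 = 17
feature is 8 commits ahead of main
main is 17 commits ahead of feature

feature ahead: 8, main ahead: 17


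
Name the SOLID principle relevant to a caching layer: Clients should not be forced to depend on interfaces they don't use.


This describes the Interface Segregation Principle (ISP)

Interface Segregation Principle (ISP)


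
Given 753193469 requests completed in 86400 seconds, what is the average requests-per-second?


Formula: throughput = requests / seconds
throughput = 753193469 / 86400
throughput = 8717.52 requests/second

8717.52 requests/second


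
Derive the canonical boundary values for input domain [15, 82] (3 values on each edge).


Range: [15, 82]
Boundaries: just below min, min, min+1, max-1, max, just above max
Values: [14, 15, 16, 81, 82, 83]

[14, 15, 16, 81, 82, 83]


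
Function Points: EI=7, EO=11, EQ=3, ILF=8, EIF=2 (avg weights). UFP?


UFP = EI*4 + EO*5 + EQ*4 + ILF*10 + EIF*7
UFP = 7*4 + 11*5 + 3*4 + 8*10 + 2*7
UFP = 28 + 55 + 12 + 80 + 14
UFP = 189

189


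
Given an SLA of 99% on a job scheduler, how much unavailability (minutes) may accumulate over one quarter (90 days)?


Formula: allowed downtime = period * (100 - SLA) / 100
Period (quarter (90 days)) = 129600 minutes
Unavailability fraction = (100 - 99.0) / 100
Allowed downtime = 129600 * (100 - 99.0) / 100
Allowed downtime = 1296.0 minutes

1296.0 minutes


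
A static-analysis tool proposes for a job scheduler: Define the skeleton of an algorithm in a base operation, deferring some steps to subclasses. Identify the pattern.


This matches the Template Method pattern

Template Method


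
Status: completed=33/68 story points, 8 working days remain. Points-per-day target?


Formula: Required rate = Remaining points / Days left
Remaining = 68 - 33 = 35 points
Required rate = 35 / 8 = 4.38 points/day

4.38 points/day


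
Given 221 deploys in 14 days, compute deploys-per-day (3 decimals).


Formula: deployments per day = releases / days
= 221 / 14
= 15.786 deploys/day
(equivalently, 110.5 deploys/week)

15.786 deploys/day


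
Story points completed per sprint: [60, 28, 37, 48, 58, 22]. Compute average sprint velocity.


Formula: Avg velocity = Total points / Number of sprints
Points: [60, 28, 37, 48, 58, 22]
Sum = 60 + 28 + 37 + 48 + 58 + 22 = 253
Avg velocity = 253 / 6 = 42.17 points/sprint

42.17 points/sprint


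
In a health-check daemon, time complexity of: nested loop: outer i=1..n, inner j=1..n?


Reasoning: n iterations times n iterations
Complexity: O(n^2)

O(n^2)


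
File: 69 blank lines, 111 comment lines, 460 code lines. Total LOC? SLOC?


Total LOC = blank + comment + code
Total LOC = 69 + 111 + 460 = 640
SLOC (source only) = code = 460

Total LOC: 640, SLOC: 460


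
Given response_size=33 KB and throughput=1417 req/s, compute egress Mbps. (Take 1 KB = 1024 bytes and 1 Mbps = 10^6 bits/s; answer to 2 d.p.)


Formula: Mbps = payload_bytes * RPS * 8 / 1e6
Payload per request = 33 KB = 33 * 1024 = 33792 bytes
Total bytes/sec = 33792 * 1417 = 47883264
Total bits/sec = 47883264 * 8 = 383066112
Mbps = 383066112 / 1e6 = 383.07

383.07 Mbps


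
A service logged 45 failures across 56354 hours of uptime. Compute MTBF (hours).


Formula: MTBF = Total operating time / Number of failures
MTBF = 56354 / 45
MTBF = 1252.31 hours

1252.31 hours


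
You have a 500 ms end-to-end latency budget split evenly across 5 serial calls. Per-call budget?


Formula: per_stage = total_budget / stages
per_stage = 500 / 5
per_stage = 100.0 ms

100.0 ms


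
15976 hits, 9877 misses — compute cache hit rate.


Formula: hit rate = hits / (hits + misses) * 100
hit rate = 15976 / (15976 + 9877) * 100
hit rate = 15976 / 25853 * 100
hit rate = 61.8%

61.8%


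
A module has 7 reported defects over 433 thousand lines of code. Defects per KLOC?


Defect density = defects / KLOC
Defect density = 7 / 433
Defect density = 0.016 defects/KLOC

0.016 defects/KLOC


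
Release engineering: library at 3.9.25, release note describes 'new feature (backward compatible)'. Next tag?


Current: 3.9.25
Change category: 'new feature (backward compatible)' → minor bump
SemVer rule: minor bump → increment MINOR, reset PATCH to 0 (MAJOR unchanged)
New: 3.10.0

3.10.0


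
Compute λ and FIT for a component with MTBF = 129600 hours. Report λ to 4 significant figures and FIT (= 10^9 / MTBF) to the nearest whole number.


Formula: λ = 1 / MTBF; FIT = λ × 1e9 = 1e9 / MTBF
λ = 1 / 129600 ≈ 7.716e-06 failures/hour
FIT = 1e9 / 129600 ≈ 7716 failures per 1e9 hours (nearest whole number)

λ = 7.716e-06 /h, FIT = 7716


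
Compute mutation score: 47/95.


Mutation score = killed / total * 100
Mutation score = 47 / 95 * 100
Mutation score = 49.47%

49.47%


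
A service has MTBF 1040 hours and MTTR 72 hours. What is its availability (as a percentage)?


Availability = MTBF / (MTBF + MTTR)
Availability = 1040 / (1040 + 72)
Availability = 1040 / 1112
Availability = 93.5252%

93.5252%


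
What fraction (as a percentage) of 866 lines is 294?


Coverage = covered / total * 100
Coverage = 294 / 866 * 100
Coverage = 33.95%

33.95%


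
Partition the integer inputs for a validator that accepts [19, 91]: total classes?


Valid range: [19, 91]
Class 1: x < 19 — invalid
Class 2: 19 ≤ x ≤ 91 — valid
Class 3: x > 91 — invalid
Total equivalence classes: 3

3 equivalence classes


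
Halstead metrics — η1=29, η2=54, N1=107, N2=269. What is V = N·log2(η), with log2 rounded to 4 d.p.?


Formula: V = N * log2(η), where N = N1 + N2 and η = η1 + η2
η = 29 + 54 = 83
N = 107 + 269 = 376
log2(83) ≈ 6.3750
V = 376 * 6.3750 = 2397.00

2397.00
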